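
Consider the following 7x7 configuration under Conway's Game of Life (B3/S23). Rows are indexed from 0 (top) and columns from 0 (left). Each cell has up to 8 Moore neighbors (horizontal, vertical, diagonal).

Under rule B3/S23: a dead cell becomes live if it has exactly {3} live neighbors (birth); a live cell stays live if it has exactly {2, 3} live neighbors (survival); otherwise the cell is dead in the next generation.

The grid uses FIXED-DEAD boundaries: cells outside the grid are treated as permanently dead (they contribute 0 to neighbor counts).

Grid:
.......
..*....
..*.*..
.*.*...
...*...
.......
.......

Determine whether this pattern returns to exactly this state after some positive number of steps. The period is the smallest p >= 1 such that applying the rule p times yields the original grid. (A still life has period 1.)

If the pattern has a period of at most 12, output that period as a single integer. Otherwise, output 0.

Simulating and comparing each generation to the original:
Gen 0 (original, given above): 6 live cells
Gen 1: 6 live cells, differs from original
Gen 2: 6 live cells, MATCHES original -> period = 2

Answer: 2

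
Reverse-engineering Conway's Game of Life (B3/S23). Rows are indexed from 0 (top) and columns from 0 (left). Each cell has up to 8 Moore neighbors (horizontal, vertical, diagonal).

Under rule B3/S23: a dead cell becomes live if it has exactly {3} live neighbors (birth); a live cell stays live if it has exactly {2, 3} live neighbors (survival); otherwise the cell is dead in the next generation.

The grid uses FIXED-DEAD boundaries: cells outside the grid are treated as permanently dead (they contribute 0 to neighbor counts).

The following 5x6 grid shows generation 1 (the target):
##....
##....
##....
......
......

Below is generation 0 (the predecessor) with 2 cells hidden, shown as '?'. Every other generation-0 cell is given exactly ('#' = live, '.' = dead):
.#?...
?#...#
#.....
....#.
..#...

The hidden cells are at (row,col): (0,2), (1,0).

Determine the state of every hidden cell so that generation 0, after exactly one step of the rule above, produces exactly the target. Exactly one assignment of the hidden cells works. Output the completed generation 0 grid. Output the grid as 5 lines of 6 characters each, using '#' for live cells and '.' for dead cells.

Hidden generation-0 cells (in order): (0,2), (1,0).
A hidden cell only influences target cells in its own 3x3 neighborhood. Try each of the 2^2 = 4 assignments, step the completed generation 0 forward once under B3/S23, and compare with the target:
  (0,2)=. (1,0)=. -> step gives (0,0)='.' but target has '#' -> reject
  (0,2)=. (1,0)=# -> step reproduces the target at every cell -> ACCEPT
  (0,2)=# (1,0)=. -> step gives (0,0)='.' but target has '#' -> reject
  (0,2)=# (1,0)=# -> step gives (0,2)='#' but target has '.' -> reject
Unique solution: (0,2)=dead, (1,0)=live.
Check: live-neighbor counts of every cell in the completed generation 0:
322011
332010
231122
121201
010211
Applying B3/S23 to generation 0 with these counts gives:
##....
##....
##....
......
......
which matches the target exactly.

Answer: .#....
##...#
#.....
....#.
..#...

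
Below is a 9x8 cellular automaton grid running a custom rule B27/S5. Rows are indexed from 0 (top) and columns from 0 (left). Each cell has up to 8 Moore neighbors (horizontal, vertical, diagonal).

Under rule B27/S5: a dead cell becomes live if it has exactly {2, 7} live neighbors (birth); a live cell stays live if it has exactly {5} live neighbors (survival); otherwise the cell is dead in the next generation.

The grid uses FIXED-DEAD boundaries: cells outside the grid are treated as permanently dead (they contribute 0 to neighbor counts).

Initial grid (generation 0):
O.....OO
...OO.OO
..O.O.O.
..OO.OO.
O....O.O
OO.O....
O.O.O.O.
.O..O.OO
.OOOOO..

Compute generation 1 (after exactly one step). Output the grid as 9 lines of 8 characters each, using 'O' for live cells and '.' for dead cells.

Simulating step by step:
Generation 0 (given above): 33 live cells
Generation 1: 8 live cells
(generation 1 grid is the final answer)

Answer: ...OO...
.OO.....
.O......
........
........
.......O
........
........
O......O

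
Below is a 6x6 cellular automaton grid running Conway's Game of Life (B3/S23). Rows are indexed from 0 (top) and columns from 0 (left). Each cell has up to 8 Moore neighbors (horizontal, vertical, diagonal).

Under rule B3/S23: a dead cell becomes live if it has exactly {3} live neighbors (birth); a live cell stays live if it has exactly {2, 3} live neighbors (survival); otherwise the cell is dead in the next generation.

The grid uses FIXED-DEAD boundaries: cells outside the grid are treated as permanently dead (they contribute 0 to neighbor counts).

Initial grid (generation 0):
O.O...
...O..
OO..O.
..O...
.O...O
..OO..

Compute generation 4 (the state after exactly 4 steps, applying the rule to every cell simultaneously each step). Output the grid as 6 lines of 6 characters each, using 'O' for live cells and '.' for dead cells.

Simulating step by step:
Generation 0 (given above): 11 live cells
Generation 1: 11 live cells
......
O.OO..
.OOO..
O.O...
.O.O..
..O...
Generation 2: 6 live cells
......
...O..
O.....
O.....
.O.O..
..O...
Generation 3: 5 live cells
......
......
......
OO....
.OO...
..O...
Generation 4: 7 live cells
(generation 4 grid is the final answer)

Answer: ......
......
......
OOO...
O.O...
.OO...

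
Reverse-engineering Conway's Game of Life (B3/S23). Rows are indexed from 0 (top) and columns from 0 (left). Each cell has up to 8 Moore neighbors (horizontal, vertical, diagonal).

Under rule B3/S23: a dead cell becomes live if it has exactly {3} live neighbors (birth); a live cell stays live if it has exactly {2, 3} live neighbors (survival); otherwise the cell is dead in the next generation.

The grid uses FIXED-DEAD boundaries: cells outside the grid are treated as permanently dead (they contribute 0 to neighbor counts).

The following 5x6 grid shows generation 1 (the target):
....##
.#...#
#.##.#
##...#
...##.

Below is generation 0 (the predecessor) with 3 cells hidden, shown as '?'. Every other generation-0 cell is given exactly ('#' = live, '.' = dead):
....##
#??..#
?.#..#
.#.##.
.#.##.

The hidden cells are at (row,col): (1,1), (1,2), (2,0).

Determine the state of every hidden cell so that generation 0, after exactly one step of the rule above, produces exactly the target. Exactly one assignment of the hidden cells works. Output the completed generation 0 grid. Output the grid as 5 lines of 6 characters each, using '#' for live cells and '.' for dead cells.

Answer: ....##
#....#
#.#..#
.#.##.
.#.##.

Derivation:
Hidden generation-0 cells (in order): (1,1), (1,2), (2,0).
A hidden cell only influences target cells in its own 3x3 neighborhood. Try each of the 2^3 = 8 assignments, step the completed generation 0 forward once under B3/S23, and compare with the target:
  (1,1)=. (1,2)=. (2,0)=. -> step gives (1,1)='.' but target has '#' -> reject
  (1,1)=. (1,2)=. (2,0)=# -> step reproduces the target at every cell -> ACCEPT
  (1,1)=. (1,2)=# (2,0)=. -> step gives (1,3)='#' but target has '.' -> reject
  (1,1)=. (1,2)=# (2,0)=# -> step gives (1,1)='.' but target has '#' -> reject
  (1,1)=# (1,2)=. (2,0)=. -> step gives (3,0)='.' but target has '#' -> reject
  (1,1)=# (1,2)=. (2,0)=# -> step gives (1,0)='#' but target has '.' -> reject
  (1,1)=# (1,2)=# (2,0)=. -> step gives (0,1)='#' but target has '.' -> reject
  (1,1)=# (1,2)=# (2,0)=# -> step gives (0,1)='#' but target has '.' -> reject
Unique solution: (1,1)=dead, (1,2)=dead, (2,0)=live.
Check: live-neighbor counts of every cell in the completed generation 0:
110122
131243
242342
335443
214332
Applying B3/S23 to generation 0 with these counts gives:
....##
.#...#
#.##.#
##...#
...##.
which matches the target exactly.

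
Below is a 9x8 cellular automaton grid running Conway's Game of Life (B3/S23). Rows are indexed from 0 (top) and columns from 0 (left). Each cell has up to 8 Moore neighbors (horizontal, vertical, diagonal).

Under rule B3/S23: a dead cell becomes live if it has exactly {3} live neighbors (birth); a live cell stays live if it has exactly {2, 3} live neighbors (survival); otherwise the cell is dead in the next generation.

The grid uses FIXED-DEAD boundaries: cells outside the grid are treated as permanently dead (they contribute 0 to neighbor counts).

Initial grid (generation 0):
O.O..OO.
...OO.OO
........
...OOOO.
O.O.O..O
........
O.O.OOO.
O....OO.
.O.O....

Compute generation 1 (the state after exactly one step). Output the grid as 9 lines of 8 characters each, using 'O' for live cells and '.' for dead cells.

Answer: ...OOOOO
...OO.OO
.......O
...OOOO.
....O.O.
....O.O.
.O..O.O.
O.OO..O.
........

Derivation:
Simulating step by step:
Generation 0 (given above): 26 live cells
Generation 1: 25 live cells
(generation 1 grid is the final answer)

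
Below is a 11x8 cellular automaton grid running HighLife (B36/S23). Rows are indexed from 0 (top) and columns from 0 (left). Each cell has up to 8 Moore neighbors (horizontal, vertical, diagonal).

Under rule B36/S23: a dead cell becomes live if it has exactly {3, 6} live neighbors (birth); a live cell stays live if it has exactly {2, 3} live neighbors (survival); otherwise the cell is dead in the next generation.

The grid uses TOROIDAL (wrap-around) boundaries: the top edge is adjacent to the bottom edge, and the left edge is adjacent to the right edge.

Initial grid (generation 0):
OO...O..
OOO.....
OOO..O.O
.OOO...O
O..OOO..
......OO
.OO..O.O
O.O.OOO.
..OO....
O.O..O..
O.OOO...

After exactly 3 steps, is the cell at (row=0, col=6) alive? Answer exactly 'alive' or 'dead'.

Answer: alive

Derivation:
Simulating step by step:
Generation 0 (given above): 39 live cells
Generation 1: 38 live cells
....O..O
......O.
......OO
O....O.O
OO.OOO..
.OOO...O
.OOOO.O.
O...OOOO
..O...OO
...O....
OOOOOO.O
Generation 2: 27 live cells
.OO.O..O
.....OO.
O....O..
.O...O..
...O.O..
....O.OO
........
O...O...
O..OO...
.....O..
OOO..OOO
Generation 3: 33 live cells
..OOO.O.
OO..OOOO
....OO..
.....OO.
.....O..
....OOO.
.....O.O
...OO...
...OOO..
..OO.O..
..OOOO.O

Cell (0,6) at generation 3: 1 -> alive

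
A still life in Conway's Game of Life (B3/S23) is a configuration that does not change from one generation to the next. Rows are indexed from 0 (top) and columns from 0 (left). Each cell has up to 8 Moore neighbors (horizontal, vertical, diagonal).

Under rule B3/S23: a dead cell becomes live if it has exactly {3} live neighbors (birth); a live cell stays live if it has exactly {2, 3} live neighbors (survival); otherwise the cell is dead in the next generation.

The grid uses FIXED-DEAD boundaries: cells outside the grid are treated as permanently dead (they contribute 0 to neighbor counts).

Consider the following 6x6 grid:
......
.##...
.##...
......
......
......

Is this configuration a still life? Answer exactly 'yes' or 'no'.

Answer: yes

Derivation:
Compute generation 1 and compare to generation 0 (given above):
Generation 1:
......
.##...
.##...
......
......
......
The grids are IDENTICAL -> still life.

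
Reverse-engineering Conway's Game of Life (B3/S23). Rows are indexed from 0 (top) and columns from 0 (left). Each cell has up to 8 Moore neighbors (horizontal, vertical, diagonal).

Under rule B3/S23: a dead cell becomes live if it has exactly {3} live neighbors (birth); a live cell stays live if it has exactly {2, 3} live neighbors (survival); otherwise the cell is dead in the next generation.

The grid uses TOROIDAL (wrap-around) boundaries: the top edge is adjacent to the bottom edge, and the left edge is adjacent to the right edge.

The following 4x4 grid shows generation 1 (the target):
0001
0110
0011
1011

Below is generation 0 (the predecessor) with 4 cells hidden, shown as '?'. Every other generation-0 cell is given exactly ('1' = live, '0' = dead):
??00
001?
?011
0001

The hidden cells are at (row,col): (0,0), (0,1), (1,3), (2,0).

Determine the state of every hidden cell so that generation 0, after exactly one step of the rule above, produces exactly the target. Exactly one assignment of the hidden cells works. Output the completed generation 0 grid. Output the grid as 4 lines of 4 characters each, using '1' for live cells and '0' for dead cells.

Answer: 1000
0010
0011
0001

Derivation:
Hidden generation-0 cells (in order): (0,0), (0,1), (1,3), (2,0).
A hidden cell only influences target cells in its own 3x3 neighborhood. Try each of the 2^4 = 16 assignments, step the completed generation 0 forward once under B3/S23, and compare with the target:
  (0,0)=0 (0,1)=0 (1,3)=0 (2,0)=0 -> step gives (0,3)='0' but target has '1' -> reject
  (0,0)=0 (0,1)=0 (1,3)=0 (2,0)=1 -> step gives (0,3)='0' but target has '1' -> reject
  (0,0)=0 (0,1)=0 (1,3)=1 (2,0)=0 -> step gives (0,2)='1' but target has '0' -> reject
  (0,0)=0 (0,1)=0 (1,3)=1 (2,0)=1 -> step gives (0,2)='1' but target has '0' -> reject
  (0,0)=0 (0,1)=1 (1,3)=0 (2,0)=0 -> step gives (0,2)='1' but target has '0' -> reject
  (0,0)=0 (0,1)=1 (1,3)=0 (2,0)=1 -> step gives (0,2)='1' but target has '0' -> reject
  (0,0)=0 (0,1)=1 (1,3)=1 (2,0)=0 -> step gives (0,0)='1' but target has '0' -> reject
  (0,0)=0 (0,1)=1 (1,3)=1 (2,0)=1 -> step gives (0,0)='1' but target has '0' -> reject
  (0,0)=1 (0,1)=0 (1,3)=0 (2,0)=0 -> step reproduces the target at every cell -> ACCEPT
  (0,0)=1 (0,1)=0 (1,3)=0 (2,0)=1 -> step gives (1,0)='1' but target has '0' -> reject
  (0,0)=1 (0,1)=0 (1,3)=1 (2,0)=0 -> step gives (0,0)='1' but target has '0' -> reject
  (0,0)=1 (0,1)=0 (1,3)=1 (2,0)=1 -> step gives (0,0)='1' but target has '0' -> reject
  (0,0)=1 (0,1)=1 (1,3)=0 (2,0)=0 -> step gives (0,0)='1' but target has '0' -> reject
  (0,0)=1 (0,1)=1 (1,3)=0 (2,0)=1 -> step gives (0,0)='1' but target has '0' -> reject
  (0,0)=1 (0,1)=1 (1,3)=1 (2,0)=0 -> step gives (0,0)='1' but target has '0' -> reject
  (0,0)=1 (0,1)=1 (1,3)=1 (2,0)=1 -> step gives (0,0)='1' but target has '0' -> reject
Unique solution: (0,0)=live, (0,1)=dead, (1,3)=dead, (2,0)=dead.
Check: live-neighbor counts of every cell in the completed generation 0:
1223
2324
2233
3233
Applying B3/S23 to generation 0 with these counts gives:
0001
0110
0011
1011
which matches the target exactly.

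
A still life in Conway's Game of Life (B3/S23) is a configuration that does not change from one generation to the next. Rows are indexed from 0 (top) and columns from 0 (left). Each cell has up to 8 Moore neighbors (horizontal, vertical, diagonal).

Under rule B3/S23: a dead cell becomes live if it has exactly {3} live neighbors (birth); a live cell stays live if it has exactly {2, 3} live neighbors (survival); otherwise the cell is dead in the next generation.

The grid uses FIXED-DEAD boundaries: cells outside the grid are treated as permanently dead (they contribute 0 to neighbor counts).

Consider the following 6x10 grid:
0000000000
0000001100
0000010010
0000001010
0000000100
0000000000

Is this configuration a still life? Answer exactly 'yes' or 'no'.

Answer: yes

Derivation:
Compute generation 1 and compare to generation 0 (given above):
Generation 1:
0000000000
0000001100
0000010010
0000001010
0000000100
0000000000
The grids are IDENTICAL -> still life.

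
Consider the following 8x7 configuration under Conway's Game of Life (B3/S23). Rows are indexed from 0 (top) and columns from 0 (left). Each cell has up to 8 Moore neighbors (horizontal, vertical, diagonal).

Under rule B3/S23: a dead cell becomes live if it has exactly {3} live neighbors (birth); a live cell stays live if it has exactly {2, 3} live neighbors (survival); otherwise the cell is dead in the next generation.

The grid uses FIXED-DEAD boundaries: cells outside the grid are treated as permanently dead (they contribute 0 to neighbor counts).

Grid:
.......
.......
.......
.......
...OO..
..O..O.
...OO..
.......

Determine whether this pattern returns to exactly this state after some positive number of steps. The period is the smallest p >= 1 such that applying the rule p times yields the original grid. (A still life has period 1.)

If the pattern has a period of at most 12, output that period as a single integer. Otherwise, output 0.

Answer: 1

Derivation:
Simulating and comparing each generation to the original:
Gen 0 (original, given above): 6 live cells
Gen 1: 6 live cells, MATCHES original -> period = 1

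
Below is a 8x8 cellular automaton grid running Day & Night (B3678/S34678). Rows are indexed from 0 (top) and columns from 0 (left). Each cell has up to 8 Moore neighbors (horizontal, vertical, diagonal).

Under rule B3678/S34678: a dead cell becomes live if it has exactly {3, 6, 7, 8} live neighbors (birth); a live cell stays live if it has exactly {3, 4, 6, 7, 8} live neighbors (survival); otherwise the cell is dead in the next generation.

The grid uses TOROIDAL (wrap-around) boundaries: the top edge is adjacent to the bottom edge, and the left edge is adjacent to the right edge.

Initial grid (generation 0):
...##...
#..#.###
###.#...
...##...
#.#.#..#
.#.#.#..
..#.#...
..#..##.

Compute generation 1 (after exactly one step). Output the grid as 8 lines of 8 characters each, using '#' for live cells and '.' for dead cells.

Answer: ..###...
#..#.#.#
###.#.#.
....##.#
.##.##..
##.#....
.##.#.#.
.....#..

Derivation:
Simulating step by step:
Generation 0 (given above): 25 live cells
Generation 1: 27 live cells
(generation 1 grid is the final answer)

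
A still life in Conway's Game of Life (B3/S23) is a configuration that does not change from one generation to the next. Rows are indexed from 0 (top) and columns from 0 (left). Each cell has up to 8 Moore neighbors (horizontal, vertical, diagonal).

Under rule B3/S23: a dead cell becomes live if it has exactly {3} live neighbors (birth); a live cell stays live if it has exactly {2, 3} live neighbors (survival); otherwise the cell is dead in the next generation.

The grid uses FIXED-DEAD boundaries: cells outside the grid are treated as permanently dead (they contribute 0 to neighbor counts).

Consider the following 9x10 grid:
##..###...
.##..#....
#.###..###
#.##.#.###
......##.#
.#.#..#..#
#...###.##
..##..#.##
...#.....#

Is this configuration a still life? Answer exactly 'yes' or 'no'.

Answer: no

Derivation:
Compute generation 1 and compare to generation 0 (given above):
Generation 1:
###.###...
.......##.
#....#.#.#
..#..#....
.#.###...#
....#....#
.#..#.#...
..##..#...
..##....##
Cell (0,2) differs: gen0=0 vs gen1=1 -> NOT a still life.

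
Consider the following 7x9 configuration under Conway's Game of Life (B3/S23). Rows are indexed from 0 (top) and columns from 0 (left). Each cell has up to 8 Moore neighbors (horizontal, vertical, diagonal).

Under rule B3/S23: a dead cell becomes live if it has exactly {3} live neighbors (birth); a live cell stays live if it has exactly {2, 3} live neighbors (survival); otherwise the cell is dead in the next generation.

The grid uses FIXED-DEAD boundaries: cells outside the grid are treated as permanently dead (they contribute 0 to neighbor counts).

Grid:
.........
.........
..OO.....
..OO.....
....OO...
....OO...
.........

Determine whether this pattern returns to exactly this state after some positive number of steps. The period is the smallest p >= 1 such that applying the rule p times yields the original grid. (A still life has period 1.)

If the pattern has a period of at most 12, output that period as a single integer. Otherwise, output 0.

Simulating and comparing each generation to the original:
Gen 0 (original, given above): 8 live cells
Gen 1: 6 live cells, differs from original
Gen 2: 8 live cells, MATCHES original -> period = 2

Answer: 2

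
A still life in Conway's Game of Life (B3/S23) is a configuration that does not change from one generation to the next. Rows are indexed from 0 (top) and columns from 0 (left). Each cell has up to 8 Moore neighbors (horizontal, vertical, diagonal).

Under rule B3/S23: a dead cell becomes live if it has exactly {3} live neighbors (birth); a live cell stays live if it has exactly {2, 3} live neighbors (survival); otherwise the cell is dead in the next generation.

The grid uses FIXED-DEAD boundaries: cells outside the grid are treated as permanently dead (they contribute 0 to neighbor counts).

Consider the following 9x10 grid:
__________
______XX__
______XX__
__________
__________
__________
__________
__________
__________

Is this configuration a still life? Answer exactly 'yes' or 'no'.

Answer: yes

Derivation:
Compute generation 1 and compare to generation 0 (given above):
Generation 1:
__________
______XX__
______XX__
__________
__________
__________
__________
__________
__________
The grids are IDENTICAL -> still life.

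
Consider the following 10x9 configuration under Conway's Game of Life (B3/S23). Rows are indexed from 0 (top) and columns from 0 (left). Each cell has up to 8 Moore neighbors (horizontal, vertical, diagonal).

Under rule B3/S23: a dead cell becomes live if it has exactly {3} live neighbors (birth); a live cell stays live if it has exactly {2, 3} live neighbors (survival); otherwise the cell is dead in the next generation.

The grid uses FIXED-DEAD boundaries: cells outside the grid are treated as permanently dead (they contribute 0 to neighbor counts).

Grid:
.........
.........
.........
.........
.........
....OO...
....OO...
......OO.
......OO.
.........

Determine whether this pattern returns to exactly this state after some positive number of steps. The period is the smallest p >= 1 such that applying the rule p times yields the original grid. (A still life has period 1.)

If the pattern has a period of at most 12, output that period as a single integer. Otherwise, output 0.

Answer: 2

Derivation:
Simulating and comparing each generation to the original:
Gen 0 (original, given above): 8 live cells
Gen 1: 6 live cells, differs from original
Gen 2: 8 live cells, MATCHES original -> period = 2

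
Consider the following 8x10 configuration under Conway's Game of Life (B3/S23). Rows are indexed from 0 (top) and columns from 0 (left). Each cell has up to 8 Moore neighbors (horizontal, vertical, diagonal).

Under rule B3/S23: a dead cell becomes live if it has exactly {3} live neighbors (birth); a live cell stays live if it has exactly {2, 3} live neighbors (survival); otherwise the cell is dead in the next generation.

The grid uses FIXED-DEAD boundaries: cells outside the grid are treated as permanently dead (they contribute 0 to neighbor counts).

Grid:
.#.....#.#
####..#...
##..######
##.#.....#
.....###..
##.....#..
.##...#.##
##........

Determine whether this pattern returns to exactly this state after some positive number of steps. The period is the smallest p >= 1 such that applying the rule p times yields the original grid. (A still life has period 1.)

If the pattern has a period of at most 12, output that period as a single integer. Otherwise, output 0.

Simulating and comparing each generation to the original:
Gen 0 (original, given above): 33 live cells
Gen 1: 29 live cells, differs from original
Gen 2: 25 live cells, differs from original
Gen 3: 20 live cells, differs from original
Gen 4: 22 live cells, differs from original
Gen 5: 24 live cells, differs from original
Gen 6: 21 live cells, differs from original
Gen 7: 19 live cells, differs from original
Gen 8: 20 live cells, differs from original
Gen 9: 27 live cells, differs from original
Gen 10: 22 live cells, differs from original
Gen 11: 22 live cells, differs from original
Gen 12: 24 live cells, differs from original
No period found within 12 steps.

Answer: 0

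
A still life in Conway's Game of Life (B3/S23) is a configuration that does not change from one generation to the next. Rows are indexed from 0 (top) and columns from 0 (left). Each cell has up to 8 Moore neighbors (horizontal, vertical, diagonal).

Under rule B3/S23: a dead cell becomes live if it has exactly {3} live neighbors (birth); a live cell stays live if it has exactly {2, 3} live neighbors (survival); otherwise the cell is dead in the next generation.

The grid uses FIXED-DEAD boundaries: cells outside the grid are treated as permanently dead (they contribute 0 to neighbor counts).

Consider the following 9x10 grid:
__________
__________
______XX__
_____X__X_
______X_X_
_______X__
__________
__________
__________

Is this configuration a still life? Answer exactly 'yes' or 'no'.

Compute generation 1 and compare to generation 0 (given above):
Generation 1:
__________
__________
______XX__
_____X__X_
______X_X_
_______X__
__________
__________
__________
The grids are IDENTICAL -> still life.

Answer: yes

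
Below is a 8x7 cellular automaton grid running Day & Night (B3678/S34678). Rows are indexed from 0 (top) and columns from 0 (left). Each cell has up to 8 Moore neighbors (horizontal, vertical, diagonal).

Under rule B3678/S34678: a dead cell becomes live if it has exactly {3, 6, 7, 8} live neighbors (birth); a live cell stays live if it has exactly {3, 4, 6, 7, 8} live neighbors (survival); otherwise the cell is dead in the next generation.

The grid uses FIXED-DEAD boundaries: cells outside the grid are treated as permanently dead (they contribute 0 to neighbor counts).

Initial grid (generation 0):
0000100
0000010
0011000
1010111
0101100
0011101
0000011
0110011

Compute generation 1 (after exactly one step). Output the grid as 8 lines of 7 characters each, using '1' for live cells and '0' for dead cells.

Answer: 0000000
0001100
0101001
0011110
0101011
0011100
0100001
0000011

Derivation:
Simulating step by step:
Generation 0 (given above): 22 live cells
Generation 1: 20 live cells
(generation 1 grid is the final answer)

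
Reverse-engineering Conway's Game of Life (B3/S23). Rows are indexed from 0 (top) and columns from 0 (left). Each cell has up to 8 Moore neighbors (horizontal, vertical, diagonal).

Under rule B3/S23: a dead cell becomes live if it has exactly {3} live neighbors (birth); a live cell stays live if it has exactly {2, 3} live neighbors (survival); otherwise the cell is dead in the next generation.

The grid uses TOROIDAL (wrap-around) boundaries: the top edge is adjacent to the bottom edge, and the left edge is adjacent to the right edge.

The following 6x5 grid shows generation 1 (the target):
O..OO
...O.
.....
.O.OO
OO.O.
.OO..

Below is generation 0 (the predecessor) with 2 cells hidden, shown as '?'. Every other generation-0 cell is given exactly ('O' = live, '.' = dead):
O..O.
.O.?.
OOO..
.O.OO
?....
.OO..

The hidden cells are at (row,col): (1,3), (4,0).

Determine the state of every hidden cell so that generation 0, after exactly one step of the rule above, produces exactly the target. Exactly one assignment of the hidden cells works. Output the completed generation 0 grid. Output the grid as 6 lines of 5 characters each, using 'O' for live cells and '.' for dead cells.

Hidden generation-0 cells (in order): (1,3), (4,0).
A hidden cell only influences target cells in its own 3x3 neighborhood. Try each of the 2^2 = 4 assignments, step the completed generation 0 forward once under B3/S23, and compare with the target:
  (1,3)=. (4,0)=. -> step gives (0,3)='.' but target has 'O' -> reject
  (1,3)=. (4,0)=O -> step gives (0,3)='.' but target has 'O' -> reject
  (1,3)=O (4,0)=. -> step reproduces the target at every cell -> ACCEPT
  (1,3)=O (4,0)=O -> step gives (3,1)='.' but target has 'O' -> reject
Unique solution: (1,3)=live, (4,0)=dead.
Check: live-neighbor counts of every cell in the completed generation 0:
24523
44524
44544
43422
33432
22222
Applying B3/S23 to generation 0 with these counts gives:
O..OO
...O.
.....
.O.OO
OO.O.
.OO..
which matches the target exactly.

Answer: O..O.
.O.O.
OOO..
.O.OO
.....
.OO..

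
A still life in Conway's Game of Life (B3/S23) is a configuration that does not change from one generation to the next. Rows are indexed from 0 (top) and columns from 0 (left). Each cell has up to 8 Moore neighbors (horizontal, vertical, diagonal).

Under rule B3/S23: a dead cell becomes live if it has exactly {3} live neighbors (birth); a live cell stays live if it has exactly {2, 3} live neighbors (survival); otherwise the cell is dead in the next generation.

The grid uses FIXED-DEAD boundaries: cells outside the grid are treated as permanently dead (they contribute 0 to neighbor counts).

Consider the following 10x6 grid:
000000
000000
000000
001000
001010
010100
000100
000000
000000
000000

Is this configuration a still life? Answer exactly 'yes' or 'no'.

Answer: no

Derivation:
Compute generation 1 and compare to generation 0 (given above):
Generation 1:
000000
000000
000000
000100
011000
000110
001000
000000
000000
000000
Cell (3,2) differs: gen0=1 vs gen1=0 -> NOT a still life.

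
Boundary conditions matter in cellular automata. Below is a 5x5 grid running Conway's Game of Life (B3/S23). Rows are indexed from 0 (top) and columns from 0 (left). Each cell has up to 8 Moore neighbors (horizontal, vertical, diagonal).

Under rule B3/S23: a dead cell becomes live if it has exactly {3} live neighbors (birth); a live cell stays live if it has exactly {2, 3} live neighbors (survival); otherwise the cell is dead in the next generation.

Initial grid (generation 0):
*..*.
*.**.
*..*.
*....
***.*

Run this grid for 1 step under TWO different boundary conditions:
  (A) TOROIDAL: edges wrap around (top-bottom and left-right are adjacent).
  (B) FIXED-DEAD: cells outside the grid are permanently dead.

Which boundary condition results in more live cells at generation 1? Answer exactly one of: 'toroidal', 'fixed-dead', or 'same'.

Answer: fixed-dead

Derivation:
Under TOROIDAL boundary, generation 1:
.....
*.**.
*.**.
..**.
..**.
Population = 10

Under FIXED-DEAD boundary, generation 1:
.***.
*.***
*.**.
*.**.
**...
Population = 15

Comparison: toroidal=10, fixed-dead=15 -> fixed-dead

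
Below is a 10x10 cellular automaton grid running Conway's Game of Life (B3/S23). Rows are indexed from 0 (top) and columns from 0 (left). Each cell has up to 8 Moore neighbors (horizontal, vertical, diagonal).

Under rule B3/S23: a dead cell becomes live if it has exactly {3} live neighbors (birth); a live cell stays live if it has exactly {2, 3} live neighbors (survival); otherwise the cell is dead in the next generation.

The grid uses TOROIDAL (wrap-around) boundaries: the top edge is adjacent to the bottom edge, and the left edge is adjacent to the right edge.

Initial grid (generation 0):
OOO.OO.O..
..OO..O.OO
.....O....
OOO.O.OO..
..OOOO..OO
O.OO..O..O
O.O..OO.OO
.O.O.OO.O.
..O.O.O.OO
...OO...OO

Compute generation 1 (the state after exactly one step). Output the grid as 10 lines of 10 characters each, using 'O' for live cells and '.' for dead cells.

Answer: OO...OOO..
O.OO..OOOO
O...OO..OO
OOO...OOOO
........O.
......O...
........O.
.O.O......
O.O...O...
......O...

Derivation:
Simulating step by step:
Generation 0 (given above): 49 live cells
Generation 1: 33 live cells
(generation 1 grid is the final answer)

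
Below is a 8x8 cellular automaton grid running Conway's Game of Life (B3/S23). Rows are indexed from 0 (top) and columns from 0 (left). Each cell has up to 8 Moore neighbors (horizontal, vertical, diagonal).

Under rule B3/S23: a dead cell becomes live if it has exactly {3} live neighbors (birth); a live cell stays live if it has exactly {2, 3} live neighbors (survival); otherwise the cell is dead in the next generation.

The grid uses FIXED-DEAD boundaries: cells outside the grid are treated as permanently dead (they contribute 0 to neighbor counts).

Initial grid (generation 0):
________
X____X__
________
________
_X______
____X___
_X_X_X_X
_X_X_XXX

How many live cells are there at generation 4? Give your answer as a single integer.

Simulating step by step:
Generation 0 (given above): 13 live cells
Generation 1: 7 live cells
________
________
________
________
________
__X_X___
___X_X_X
_____X_X
Generation 2: 5 live cells
________
________
________
________
________
___XX___
___X_X__
____X___
Generation 3: 5 live cells
________
________
________
________
________
___XX___
___X_X__
____X___
Generation 4: 5 live cells
________
________
________
________
________
___XX___
___X_X__
____X___
Population at generation 4: 5

Answer: 5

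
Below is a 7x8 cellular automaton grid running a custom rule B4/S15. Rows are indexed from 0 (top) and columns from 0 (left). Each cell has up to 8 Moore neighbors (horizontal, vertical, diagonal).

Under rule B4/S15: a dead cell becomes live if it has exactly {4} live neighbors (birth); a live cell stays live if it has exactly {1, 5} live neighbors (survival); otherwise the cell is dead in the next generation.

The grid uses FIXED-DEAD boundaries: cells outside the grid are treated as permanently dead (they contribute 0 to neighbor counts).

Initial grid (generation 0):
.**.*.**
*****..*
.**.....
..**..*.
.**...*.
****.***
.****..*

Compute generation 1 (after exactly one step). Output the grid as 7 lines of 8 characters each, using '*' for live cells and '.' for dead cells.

Answer: ........
...*....
.*......
..*...*.
.*...*.*
...**...
..*...*.

Derivation:
Simulating step by step:
Generation 0 (given above): 31 live cells
Generation 1: 11 live cells
(generation 1 grid is the final answer)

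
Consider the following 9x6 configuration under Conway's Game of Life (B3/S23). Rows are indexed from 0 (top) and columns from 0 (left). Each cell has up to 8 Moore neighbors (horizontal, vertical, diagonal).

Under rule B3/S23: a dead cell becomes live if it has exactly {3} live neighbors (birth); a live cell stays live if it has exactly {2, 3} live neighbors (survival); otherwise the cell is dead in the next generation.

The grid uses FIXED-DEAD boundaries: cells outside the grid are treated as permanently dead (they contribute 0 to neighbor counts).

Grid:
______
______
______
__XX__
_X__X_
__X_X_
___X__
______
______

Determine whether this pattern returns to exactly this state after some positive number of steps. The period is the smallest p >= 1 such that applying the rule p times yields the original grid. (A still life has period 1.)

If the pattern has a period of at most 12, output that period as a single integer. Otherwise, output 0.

Answer: 1

Derivation:
Simulating and comparing each generation to the original:
Gen 0 (original, given above): 7 live cells
Gen 1: 7 live cells, MATCHES original -> period = 1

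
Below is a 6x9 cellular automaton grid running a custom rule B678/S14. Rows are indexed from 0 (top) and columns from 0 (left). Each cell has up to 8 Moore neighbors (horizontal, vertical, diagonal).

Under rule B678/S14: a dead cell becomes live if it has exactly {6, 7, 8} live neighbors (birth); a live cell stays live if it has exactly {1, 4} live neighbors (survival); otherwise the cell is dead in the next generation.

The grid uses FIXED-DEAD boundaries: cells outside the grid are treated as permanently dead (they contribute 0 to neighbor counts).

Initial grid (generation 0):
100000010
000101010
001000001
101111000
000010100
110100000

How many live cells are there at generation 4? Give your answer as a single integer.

Answer: 2

Derivation:
Simulating step by step:
Generation 0 (given above): 17 live cells
Generation 1: 9 live cells
000000010
000100000
000000001
000100000
000010100
110100000
Generation 2: 4 live cells
000000000
000000000
000000000
000100000
000000000
110100000
Generation 3: 2 live cells
000000000
000000000
000000000
000000000
000000000
110000000
Generation 4: 2 live cells
000000000
000000000
000000000
000000000
000000000
110000000
Population at generation 4: 2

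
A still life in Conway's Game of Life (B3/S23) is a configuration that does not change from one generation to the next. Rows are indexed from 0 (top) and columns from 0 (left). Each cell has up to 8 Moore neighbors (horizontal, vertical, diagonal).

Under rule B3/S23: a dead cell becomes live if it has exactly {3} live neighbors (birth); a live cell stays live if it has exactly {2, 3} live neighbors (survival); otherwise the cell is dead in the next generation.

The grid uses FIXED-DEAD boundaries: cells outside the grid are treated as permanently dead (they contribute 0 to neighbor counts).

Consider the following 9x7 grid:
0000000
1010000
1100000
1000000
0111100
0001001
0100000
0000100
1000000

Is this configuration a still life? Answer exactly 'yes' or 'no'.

Compute generation 1 and compare to generation 0 (given above):
Generation 1:
0000000
1000000
1000000
1001000
0111100
0101100
0000000
0000000
0000000
Cell (1,2) differs: gen0=1 vs gen1=0 -> NOT a still life.

Answer: no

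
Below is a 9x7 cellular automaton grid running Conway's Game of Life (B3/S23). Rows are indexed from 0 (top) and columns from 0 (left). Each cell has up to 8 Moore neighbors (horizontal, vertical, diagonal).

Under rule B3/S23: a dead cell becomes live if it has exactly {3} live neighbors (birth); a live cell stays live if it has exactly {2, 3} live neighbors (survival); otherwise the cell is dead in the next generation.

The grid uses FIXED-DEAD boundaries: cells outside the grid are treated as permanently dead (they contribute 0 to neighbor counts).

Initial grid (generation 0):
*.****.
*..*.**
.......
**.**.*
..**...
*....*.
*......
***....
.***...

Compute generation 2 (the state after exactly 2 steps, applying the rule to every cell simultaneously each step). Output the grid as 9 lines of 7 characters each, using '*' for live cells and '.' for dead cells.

Simulating step by step:
Generation 0 (given above): 25 live cells
Generation 1: 28 live cells
.***.**
.***.**
****..*
.*.**..
*.**.*.
.*.....
*......
*..*...
*..*...
Generation 2: 16 live cells
(generation 2 grid is the final answer)

Answer: .*.*.**
.......
*.....*
.....*.
*..*...
***....
**.....
**.....
.......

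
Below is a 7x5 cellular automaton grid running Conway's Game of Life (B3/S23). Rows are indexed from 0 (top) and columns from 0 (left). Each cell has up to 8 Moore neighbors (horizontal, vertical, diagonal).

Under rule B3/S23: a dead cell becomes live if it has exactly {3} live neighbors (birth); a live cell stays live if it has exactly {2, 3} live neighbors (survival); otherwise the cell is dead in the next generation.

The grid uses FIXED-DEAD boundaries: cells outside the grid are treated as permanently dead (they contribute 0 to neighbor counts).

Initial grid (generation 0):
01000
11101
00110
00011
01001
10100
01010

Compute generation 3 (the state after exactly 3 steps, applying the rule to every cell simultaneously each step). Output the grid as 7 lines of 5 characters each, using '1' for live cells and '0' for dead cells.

Simulating step by step:
Generation 0 (given above): 15 live cells
Generation 1: 13 live cells
11100
10000
00000
00001
01101
10110
01100
Generation 2: 11 live cells
11000
10000
00000
00010
01101
10000
01110
Generation 3: 12 live cells
(generation 3 grid is the final answer)

Answer: 11000
11000
00000
00110
01110
10000
01100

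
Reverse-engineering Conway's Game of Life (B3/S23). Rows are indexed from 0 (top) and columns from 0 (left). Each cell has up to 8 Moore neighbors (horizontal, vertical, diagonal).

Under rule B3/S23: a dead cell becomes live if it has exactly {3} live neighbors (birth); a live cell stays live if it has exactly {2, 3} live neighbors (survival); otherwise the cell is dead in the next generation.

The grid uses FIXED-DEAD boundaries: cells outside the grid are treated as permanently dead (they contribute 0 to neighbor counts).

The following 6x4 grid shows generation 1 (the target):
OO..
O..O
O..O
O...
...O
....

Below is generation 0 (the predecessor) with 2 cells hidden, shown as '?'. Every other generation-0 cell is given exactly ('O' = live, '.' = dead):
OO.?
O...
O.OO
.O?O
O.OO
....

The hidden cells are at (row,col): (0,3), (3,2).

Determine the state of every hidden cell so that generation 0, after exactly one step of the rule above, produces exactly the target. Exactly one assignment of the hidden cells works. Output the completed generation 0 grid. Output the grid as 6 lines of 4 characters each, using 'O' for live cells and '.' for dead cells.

Hidden generation-0 cells (in order): (0,3), (3,2).
A hidden cell only influences target cells in its own 3x3 neighborhood. Try each of the 2^2 = 4 assignments, step the completed generation 0 forward once under B3/S23, and compare with the target:
  (0,3)=. (3,2)=. -> step gives (1,2)='O' but target has '.' -> reject
  (0,3)=. (3,2)=O -> step gives (1,2)='O' but target has '.' -> reject
  (0,3)=O (3,2)=. -> step gives (2,2)='O' but target has '.' -> reject
  (0,3)=O (3,2)=O -> step reproduces the target at every cell -> ACCEPT
Unique solution: (0,3)=live, (3,2)=live.
Check: live-neighbor counts of every cell in the completed generation 0:
2220
3543
2543
3565
1443
1222
Applying B3/S23 to generation 0 with these counts gives:
OO..
O..O
O..O
O...
...O
....
which matches the target exactly.

Answer: OO.O
O...
O.OO
.OOO
O.OO
....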